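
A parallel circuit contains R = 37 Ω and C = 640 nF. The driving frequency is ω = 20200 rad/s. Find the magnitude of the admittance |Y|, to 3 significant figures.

X_C = 1/(ωC) = 77.4 Ω
Parallel: admittances add. Y = 1/R + jωC
Y = (0.0270 + j0.0129) S
|Y| = 0.0300 S → |Z| = 1/|Y| = 33.4 Ω, ∠Z = −∠Y = -25.6°

30.0 mS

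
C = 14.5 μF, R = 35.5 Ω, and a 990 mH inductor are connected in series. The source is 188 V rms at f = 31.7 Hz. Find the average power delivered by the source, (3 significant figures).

53.4 W

ω = 2πf = 199.2 rad/s
X_L = ωL = 197 Ω
X_C = 1/(ωC) = 346 Ω
Net reactance X = X_L − X_C = -149 Ω
Z = 35.5 − j149 Ω
|Z| = √(35.5² + 149²) = 153 Ω
∠Z = arctan(-149/35.5) = -76.6°
I = V/|Z| = 1.23 A
P = VI cos φ = 188 × 1.23 × cos(-76.6°) = 53.4 W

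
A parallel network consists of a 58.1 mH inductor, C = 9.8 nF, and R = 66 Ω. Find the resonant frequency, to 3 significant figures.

ω₀ = 1/√(LC) = 1/√(0.0581 × 9.8e-09) = 41910 rad/s
f₀ = ω₀/(2π) = 6.67 kHz

6.67 kHz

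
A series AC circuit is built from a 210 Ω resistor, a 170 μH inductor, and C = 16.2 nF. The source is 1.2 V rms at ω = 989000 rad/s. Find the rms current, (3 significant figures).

5.10 mA

X_L = ωL = 168 Ω
X_C = 1/(ωC) = 62.4 Ω
Net reactance X = X_L − X_C = 106 Ω
Z = 210 + j106 Ω
|Z| = √(210² + 106²) = 235 Ω
I = V/|Z| = 1.2/235 = 5.10 mA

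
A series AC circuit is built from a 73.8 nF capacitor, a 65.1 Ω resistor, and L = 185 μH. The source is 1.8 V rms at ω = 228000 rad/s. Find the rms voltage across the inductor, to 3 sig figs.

X_L = ωL = 42.2 Ω
X_C = 1/(ωC) = 59.4 Ω
Net reactance X = X_L − X_C = -17.3 Ω
Z = 65.1 − j17.3 Ω
|Z| = √(65.1² + 17.3²) = 67.3 Ω
I = V/|Z| = 26.7 mA
V_L = I·|Z_L| = 0.0267 × 42.2 = 1.13 V

1.13 V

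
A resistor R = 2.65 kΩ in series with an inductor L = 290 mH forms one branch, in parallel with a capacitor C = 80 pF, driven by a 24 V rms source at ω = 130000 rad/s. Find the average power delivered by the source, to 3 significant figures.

X_L = ωL = 37700 Ω
X_C = 1/(ωC) = 96200 Ω
Branch 1 (R+jX_L): Z₁ = 2650 + j37700 Ω, |Z₁| = 37800 Ω
Branch 2 (−jX_C): Z₂ = −j96200 Ω
Parallel: Z = Z₁Z₂/(Z₁+Z₂), |Z| = 62100 Ω, ∠Z = 83.4°
I = V/|Z| = 386 μA
P = VI cos φ = 24 × 0.000386 × cos(83.4°) = 1.07 mW

1.07 mW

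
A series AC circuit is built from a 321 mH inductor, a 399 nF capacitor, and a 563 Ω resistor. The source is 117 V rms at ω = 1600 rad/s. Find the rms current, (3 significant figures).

X_L = ωL = 514 Ω
X_C = 1/(ωC) = 1570 Ω
Net reactance X = X_L − X_C = -1050 Ω
Z = 563 − j1050 Ω
|Z| = √(563² + 1050²) = 1190 Ω
I = V/|Z| = 117/1190 = 98.0 mA

98.0 mA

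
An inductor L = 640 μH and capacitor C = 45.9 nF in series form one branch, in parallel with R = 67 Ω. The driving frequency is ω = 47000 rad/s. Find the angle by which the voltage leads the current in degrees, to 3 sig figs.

-8.79°

X_L = ωL = 30.1 Ω
X_C = 1/(ωC) = 464 Ω
Branch 1: Z₁ = R = 67.0 Ω
Branch 2 (series LC): Z₂ = j(X_L − X_C) = −j433 Ω
Parallel: Z = Z₁Z₂/(Z₁+Z₂), |Z| = 66.2 Ω, ∠Z = -8.79°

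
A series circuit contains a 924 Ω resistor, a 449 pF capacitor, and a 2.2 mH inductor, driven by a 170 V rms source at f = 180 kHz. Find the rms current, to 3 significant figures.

160 mA

ω = 2πf = 1.131e+06 rad/s
X_L = ωL = 2490 Ω
X_C = 1/(ωC) = 1970 Ω
Net reactance X = X_L − X_C = 519 Ω
Z = 924 + j519 Ω
|Z| = √(924² + 519²) = 1060 Ω
I = V/|Z| = 170/1060 = 160 mA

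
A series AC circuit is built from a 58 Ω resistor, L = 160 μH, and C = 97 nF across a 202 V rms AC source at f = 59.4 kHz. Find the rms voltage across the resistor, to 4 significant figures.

ω = 2πf = 373200 rad/s
X_L = ωL = 59.72 Ω
X_C = 1/(ωC) = 27.62 Ω
Net reactance X = X_L − X_C = 32.09 Ω
Z = 58.00 + j32.09 Ω
|Z| = √(58.00² + 32.09²) = 66.29 Ω
I = V/|Z| = 3.047 A
V_R = I·|Z_R| = 3.047 × 58.00 = 176.7 V

176.7 V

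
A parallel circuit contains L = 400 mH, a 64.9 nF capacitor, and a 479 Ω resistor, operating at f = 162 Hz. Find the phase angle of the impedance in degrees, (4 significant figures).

ω = 2πf = 1018 rad/s
X_L = ωL = 407.2 Ω
X_C = 1/(ωC) = 15140 Ω
Parallel: admittances add. Y = 1/R + 1/(jωL) + jωC
Y = (0.002088 − j0.002390) S
|Y| = 0.003173 S → |Z| = 1/|Y| = 315.1 Ω, ∠Z = −∠Y = 48.86°

48.86°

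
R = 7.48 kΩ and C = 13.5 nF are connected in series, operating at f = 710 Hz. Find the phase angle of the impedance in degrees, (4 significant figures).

-65.75°

ω = 2πf = 4461 rad/s
X_C = 1/(ωC) = 16600 Ω
Z = 7480 − j16600 Ω
|Z| = √(7480² + 16600²) = 18210 Ω
∠Z = arctan(-16600/7480) = -65.75°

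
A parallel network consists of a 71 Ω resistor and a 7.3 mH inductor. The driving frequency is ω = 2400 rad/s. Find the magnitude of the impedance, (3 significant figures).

17.0 Ω

X_L = ωL = 17.5 Ω
Parallel: admittances add. Y = 1/R + 1/(jωL)
Y = (0.0141 − j0.0571) S
|Y| = 0.0588 S → |Z| = 1/|Y| = 17.0 Ω, ∠Z = −∠Y = 76.1°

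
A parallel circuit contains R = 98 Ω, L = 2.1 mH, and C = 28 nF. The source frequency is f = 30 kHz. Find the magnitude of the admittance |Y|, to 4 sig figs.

10.57 mS

ω = 2πf = 188500 rad/s
X_L = ωL = 395.8 Ω
X_C = 1/(ωC) = 189.5 Ω
Parallel: admittances add. Y = 1/R + 1/(jωL) + jωC
Y = (0.01020 + j0.002752) S
|Y| = 0.01057 S → |Z| = 1/|Y| = 94.62 Ω, ∠Z = −∠Y = -15.09°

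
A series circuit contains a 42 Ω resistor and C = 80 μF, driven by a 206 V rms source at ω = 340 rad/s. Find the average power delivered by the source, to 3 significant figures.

X_C = 1/(ωC) = 36.8 Ω
Z = 42.0 − j36.8 Ω
|Z| = √(42.0² + 36.8²) = 55.8 Ω
∠Z = arctan(-36.8/42.0) = -41.2°
I = V/|Z| = 3.69 A
P = VI cos φ = 206 × 3.69 × cos(-41.2°) = 572 W

572 W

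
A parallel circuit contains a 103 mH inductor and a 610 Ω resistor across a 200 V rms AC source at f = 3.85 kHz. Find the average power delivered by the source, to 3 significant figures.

65.6 W

ω = 2πf = 24190 rad/s
X_L = ωL = 2490 Ω
Parallel: admittances add. Y = 1/R + 1/(jωL)
Y = (0.00164 − j0.000401) S
|Y| = 0.00169 S → |Z| = 1/|Y| = 593 Ω, ∠Z = −∠Y = 13.8°
I = V/|Z| = 338 mA
P = VI cos φ = 200 × 0.338 × cos(13.8°) = 65.6 W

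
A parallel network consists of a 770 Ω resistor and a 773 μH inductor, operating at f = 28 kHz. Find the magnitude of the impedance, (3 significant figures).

134 Ω

ω = 2πf = 175900 rad/s
X_L = ωL = 136 Ω
Parallel: admittances add. Y = 1/R + 1/(jωL)
Y = (0.00130 − j0.00735) S
|Y| = 0.00747 S → |Z| = 1/|Y| = 134 Ω, ∠Z = −∠Y = 80.0°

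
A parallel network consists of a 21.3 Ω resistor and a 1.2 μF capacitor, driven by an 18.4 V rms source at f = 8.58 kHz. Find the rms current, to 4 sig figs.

1.471 A

ω = 2πf = 53910 rad/s
X_C = 1/(ωC) = 15.46 Ω
Parallel: admittances add. Y = 1/R + jωC
Y = (0.04695 + j0.06469) S
|Y| = 0.07993 S → |Z| = 1/|Y| = 12.51 Ω, ∠Z = −∠Y = -54.03°
I = V/|Z| = 18.4/12.51 = 1.471 A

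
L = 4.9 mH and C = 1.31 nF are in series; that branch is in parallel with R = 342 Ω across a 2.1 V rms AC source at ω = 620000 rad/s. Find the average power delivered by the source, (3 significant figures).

X_L = ωL = 3040 Ω
X_C = 1/(ωC) = 1230 Ω
Branch 1: Z₁ = R = 342 Ω
Branch 2 (series LC): Z₂ = j(X_L − X_C) = j1810 Ω
Parallel: Z = Z₁Z₂/(Z₁+Z₂), |Z| = 336 Ω, ∠Z = 10.7°
I = V/|Z| = 6.25 mA
P = VI cos φ = 2.1 × 0.00625 × cos(10.7°) = 12.9 mW

12.9 mW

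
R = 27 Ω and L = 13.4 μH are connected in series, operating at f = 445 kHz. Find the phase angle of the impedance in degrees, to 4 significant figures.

54.22°

ω = 2πf = 2.796e+06 rad/s
X_L = ωL = 37.47 Ω
Z = 27.00 + j37.47 Ω
|Z| = √(27.00² + 37.47²) = 46.18 Ω
∠Z = arctan(37.47/27.00) = 54.22°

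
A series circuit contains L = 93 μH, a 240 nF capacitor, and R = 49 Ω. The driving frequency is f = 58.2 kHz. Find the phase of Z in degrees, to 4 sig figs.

24.77°

ω = 2πf = 365700 rad/s
X_L = ωL = 34.01 Ω
X_C = 1/(ωC) = 11.39 Ω
Net reactance X = X_L − X_C = 22.61 Ω
Z = 49.00 + j22.61 Ω
|Z| = √(49.00² + 22.61²) = 53.97 Ω
∠Z = arctan(22.61/49.00) = 24.77°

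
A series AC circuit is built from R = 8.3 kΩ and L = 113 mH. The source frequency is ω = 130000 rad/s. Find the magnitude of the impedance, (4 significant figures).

X_L = ωL = 14690 Ω
Z = 8300 + j14690 Ω
|Z| = √(8300² + 14690²) = 16870 Ω

16870 Ω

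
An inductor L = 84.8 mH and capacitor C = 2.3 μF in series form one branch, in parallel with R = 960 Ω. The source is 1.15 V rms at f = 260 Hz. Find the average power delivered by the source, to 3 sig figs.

1.38 mW

ω = 2πf = 1634 rad/s
X_L = ωL = 139 Ω
X_C = 1/(ωC) = 266 Ω
Branch 1: Z₁ = R = 960 Ω
Branch 2 (series LC): Z₂ = j(X_L − X_C) = −j128 Ω
Parallel: Z = Z₁Z₂/(Z₁+Z₂), |Z| = 127 Ω, ∠Z = -82.4°
I = V/|Z| = 9.09 mA
P = VI cos φ = 1.15 × 0.00909 × cos(-82.4°) = 1.38 mW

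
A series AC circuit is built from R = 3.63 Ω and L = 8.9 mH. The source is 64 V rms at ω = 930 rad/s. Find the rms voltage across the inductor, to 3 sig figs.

58.6 V

X_L = ωL = 8.28 Ω
Z = 3.63 + j8.28 Ω
|Z| = √(3.63² + 8.28²) = 9.04 Ω
I = V/|Z| = 7.08 A
V_L = I·|Z_L| = 7.08 × 8.28 = 58.6 V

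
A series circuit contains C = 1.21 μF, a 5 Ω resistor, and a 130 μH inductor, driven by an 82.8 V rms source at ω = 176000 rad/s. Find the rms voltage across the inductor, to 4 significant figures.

100.5 V

X_L = ωL = 22.88 Ω
X_C = 1/(ωC) = 4.696 Ω
Net reactance X = X_L − X_C = 18.18 Ω
Z = 5.000 + j18.18 Ω
|Z| = √(5.000² + 18.18²) = 18.86 Ω
I = V/|Z| = 4.390 A
V_L = I·|Z_L| = 4.390 × 22.88 = 100.5 V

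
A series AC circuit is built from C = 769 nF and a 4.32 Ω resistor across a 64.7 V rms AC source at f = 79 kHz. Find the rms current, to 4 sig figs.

12.81 A

ω = 2πf = 496400 rad/s
X_C = 1/(ωC) = 2.620 Ω
Z = 4.320 − j2.620 Ω
|Z| = √(4.320² + 2.620²) = 5.052 Ω
I = V/|Z| = 64.7/5.052 = 12.81 A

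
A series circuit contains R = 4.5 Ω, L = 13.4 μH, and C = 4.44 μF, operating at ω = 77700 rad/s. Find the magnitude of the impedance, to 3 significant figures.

X_L = ωL = 1.04 Ω
X_C = 1/(ωC) = 2.90 Ω
Net reactance X = X_L − X_C = -1.86 Ω
Z = 4.50 − j1.86 Ω
|Z| = √(4.50² + 1.86²) = 4.87 Ω

4.87 Ω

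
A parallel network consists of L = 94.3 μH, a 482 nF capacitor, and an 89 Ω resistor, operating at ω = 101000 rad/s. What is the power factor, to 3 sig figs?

X_L = ωL = 9.52 Ω
X_C = 1/(ωC) = 20.5 Ω
Parallel: admittances add. Y = 1/R + 1/(jωL) + jωC
Y = (0.0112 − j0.0563) S
|Y| = 0.0574 S → |Z| = 1/|Y| = 17.4 Ω, ∠Z = −∠Y = 78.7°
cos φ = cos(78.7°) = 0.196

0.196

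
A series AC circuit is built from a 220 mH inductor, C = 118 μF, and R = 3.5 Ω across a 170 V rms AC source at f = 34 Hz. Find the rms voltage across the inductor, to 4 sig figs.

ω = 2πf = 213.6 rad/s
X_L = ωL = 47.00 Ω
X_C = 1/(ωC) = 39.67 Ω
Net reactance X = X_L − X_C = 7.328 Ω
Z = 3.500 + j7.328 Ω
|Z| = √(3.500² + 7.328²) = 8.121 Ω
I = V/|Z| = 20.93 A
V_L = I·|Z_L| = 20.93 × 47.00 = 983.8 V

983.8 V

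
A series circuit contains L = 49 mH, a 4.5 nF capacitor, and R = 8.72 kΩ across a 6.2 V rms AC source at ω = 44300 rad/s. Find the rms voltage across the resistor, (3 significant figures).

X_L = ωL = 2170 Ω
X_C = 1/(ωC) = 5020 Ω
Net reactance X = X_L − X_C = -2850 Ω
Z = 8720 − j2850 Ω
|Z| = √(8720² + 2850²) = 9170 Ω
I = V/|Z| = 676 μA
V_R = I·|Z_R| = 0.000676 × 8720 = 5.89 V

5.89 V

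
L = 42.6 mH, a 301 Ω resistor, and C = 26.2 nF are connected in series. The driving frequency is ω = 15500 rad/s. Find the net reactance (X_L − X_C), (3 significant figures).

X_L = ωL = 660 Ω
X_C = 1/(ωC) = 2460 Ω
X = 660 − 2460 = -1800 Ω

-1800 Ω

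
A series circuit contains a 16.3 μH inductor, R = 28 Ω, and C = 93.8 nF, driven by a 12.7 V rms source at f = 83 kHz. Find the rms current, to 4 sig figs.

ω = 2πf = 521500 rad/s
X_L = ωL = 8.501 Ω
X_C = 1/(ωC) = 20.44 Ω
Net reactance X = X_L − X_C = -11.94 Ω
Z = 28.00 − j11.94 Ω
|Z| = √(28.00² + 11.94²) = 30.44 Ω
I = V/|Z| = 12.7/30.44 = 417.2 mA

417.2 mA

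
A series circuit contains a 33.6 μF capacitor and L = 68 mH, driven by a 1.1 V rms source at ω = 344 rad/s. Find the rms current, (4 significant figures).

17.43 mA

X_L = ωL = 23.39 Ω
X_C = 1/(ωC) = 86.52 Ω
Net reactance X = X_L − X_C = -63.13 Ω
Z = − j63.13 Ω
|Z| = √(0² + 63.13²) = 63.13 Ω
I = V/|Z| = 1.1/63.13 = 17.43 mA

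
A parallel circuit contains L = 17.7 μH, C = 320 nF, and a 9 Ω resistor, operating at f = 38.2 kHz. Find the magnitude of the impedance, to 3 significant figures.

ω = 2πf = 240000 rad/s
X_L = ωL = 4.25 Ω
X_C = 1/(ωC) = 13.0 Ω
Parallel: admittances add. Y = 1/R + 1/(jωL) + jωC
Y = (0.111 − j0.159) S
|Y| = 0.194 S → |Z| = 1/|Y| = 5.16 Ω, ∠Z = −∠Y = 55.0°

5.16 Ω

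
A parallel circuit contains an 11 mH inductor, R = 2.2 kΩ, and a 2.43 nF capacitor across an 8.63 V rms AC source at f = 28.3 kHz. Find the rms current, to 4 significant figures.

3.982 mA

ω = 2πf = 177800 rad/s
X_L = ωL = 1956 Ω
X_C = 1/(ωC) = 2314 Ω
Parallel: admittances add. Y = 1/R + 1/(jωL) + jωC
Y = (0.0004545 − j7.917e-05) S
|Y| = 0.0004614 S → |Z| = 1/|Y| = 2167 Ω, ∠Z = −∠Y = 9.880°
I = V/|Z| = 8.63/2167 = 3.982 mA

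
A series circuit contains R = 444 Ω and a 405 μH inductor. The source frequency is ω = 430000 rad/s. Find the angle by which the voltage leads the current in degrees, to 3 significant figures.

X_L = ωL = 174 Ω
Z = 444 + j174 Ω
|Z| = √(444² + 174²) = 477 Ω
∠Z = arctan(174/444) = 21.4°

21.4°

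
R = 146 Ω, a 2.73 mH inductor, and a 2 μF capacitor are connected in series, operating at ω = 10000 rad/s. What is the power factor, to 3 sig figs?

X_L = ωL = 27.3 Ω
X_C = 1/(ωC) = 50.0 Ω
Net reactance X = X_L − X_C = -22.7 Ω
Z = 146 − j22.7 Ω
|Z| = √(146² + 22.7²) = 148 Ω
∠Z = arctan(-22.7/146) = -8.84°
cos φ = cos(-8.84°) = 0.988

0.988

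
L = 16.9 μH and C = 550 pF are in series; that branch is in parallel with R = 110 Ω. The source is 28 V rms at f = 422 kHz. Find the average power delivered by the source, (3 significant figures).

7.13 W

ω = 2πf = 2.652e+06 rad/s
X_L = ωL = 44.8 Ω
X_C = 1/(ωC) = 686 Ω
Branch 1: Z₁ = R = 110 Ω
Branch 2 (series LC): Z₂ = j(X_L − X_C) = −j641 Ω
Parallel: Z = Z₁Z₂/(Z₁+Z₂), |Z| = 108 Ω, ∠Z = -9.74°
I = V/|Z| = 258 mA
P = VI cos φ = 28 × 0.258 × cos(-9.74°) = 7.13 W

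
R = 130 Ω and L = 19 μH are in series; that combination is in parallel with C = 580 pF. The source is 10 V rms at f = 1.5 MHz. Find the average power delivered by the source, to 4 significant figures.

ω = 2πf = 9.425e+06 rad/s
X_L = ωL = 179.1 Ω
X_C = 1/(ωC) = 182.9 Ω
Branch 1 (R+jX_L): Z₁ = 130.0 + j179.1 Ω, |Z₁| = 221.3 Ω
Branch 2 (−jX_C): Z₂ = −j182.9 Ω
Parallel: Z = Z₁Z₂/(Z₁+Z₂), |Z| = 311.3 Ω, ∠Z = -34.28°
I = V/|Z| = 32.13 mA
P = VI cos φ = 10 × 0.03213 × cos(-34.28°) = 265.5 mW

265.5 mW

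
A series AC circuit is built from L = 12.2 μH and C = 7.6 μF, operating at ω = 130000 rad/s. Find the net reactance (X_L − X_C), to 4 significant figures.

0.5739 Ω

X_L = ωL = 1.586 Ω
X_C = 1/(ωC) = 1.012 Ω
X = 1.586 − 1.012 = 0.5739 Ω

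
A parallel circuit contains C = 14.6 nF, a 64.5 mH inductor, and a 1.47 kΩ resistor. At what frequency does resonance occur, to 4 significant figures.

5.186 kHz

ω₀ = 1/√(LC) = 1/√(0.0645 × 1.46e-08) = 32590 rad/s
f₀ = ω₀/(2π) = 5.186 kHz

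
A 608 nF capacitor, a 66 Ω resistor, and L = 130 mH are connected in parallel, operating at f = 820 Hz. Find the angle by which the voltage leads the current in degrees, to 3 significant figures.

ω = 2πf = 5152 rad/s
X_L = ωL = 670 Ω
X_C = 1/(ωC) = 319 Ω
Parallel: admittances add. Y = 1/R + 1/(jωL) + jωC
Y = (0.0152 + j0.00164) S
|Y| = 0.0152 S → |Z| = 1/|Y| = 65.6 Ω, ∠Z = −∠Y = -6.18°

-6.18°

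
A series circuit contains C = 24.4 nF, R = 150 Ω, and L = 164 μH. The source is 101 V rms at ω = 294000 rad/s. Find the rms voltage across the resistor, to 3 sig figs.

X_L = ωL = 48.2 Ω
X_C = 1/(ωC) = 139 Ω
Net reactance X = X_L − X_C = -91.2 Ω
Z = 150 − j91.2 Ω
|Z| = √(150² + 91.2²) = 176 Ω
I = V/|Z| = 575 mA
V_R = I·|Z_R| = 0.575 × 150 = 86.3 V

86.3 V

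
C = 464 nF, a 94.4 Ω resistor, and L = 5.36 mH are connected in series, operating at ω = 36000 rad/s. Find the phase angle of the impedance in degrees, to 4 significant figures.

54.65°

X_L = ωL = 193.0 Ω
X_C = 1/(ωC) = 59.87 Ω
Net reactance X = X_L − X_C = 133.1 Ω
Z = 94.40 + j133.1 Ω
|Z| = √(94.40² + 133.1²) = 163.2 Ω
∠Z = arctan(133.1/94.40) = 54.65°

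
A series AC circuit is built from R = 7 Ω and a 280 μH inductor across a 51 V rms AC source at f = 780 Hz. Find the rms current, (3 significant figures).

7.15 A

ω = 2πf = 4901 rad/s
X_L = ωL = 1.37 Ω
Z = 7.00 + j1.37 Ω
|Z| = √(7.00² + 1.37²) = 7.13 Ω
I = V/|Z| = 51/7.13 = 7.15 A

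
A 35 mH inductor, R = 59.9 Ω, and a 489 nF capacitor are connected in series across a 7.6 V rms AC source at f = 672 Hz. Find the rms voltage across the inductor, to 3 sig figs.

ω = 2πf = 4222 rad/s
X_L = ωL = 148 Ω
X_C = 1/(ωC) = 484 Ω
Net reactance X = X_L − X_C = -337 Ω
Z = 59.9 − j337 Ω
|Z| = √(59.9² + 337²) = 342 Ω
I = V/|Z| = 22.2 mA
V_L = I·|Z_L| = 0.0222 × 148 = 3.29 V

3.29 V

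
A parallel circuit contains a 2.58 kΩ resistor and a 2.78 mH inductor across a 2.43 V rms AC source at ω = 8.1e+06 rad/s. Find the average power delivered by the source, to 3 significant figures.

X_L = ωL = 22500 Ω
Parallel: admittances add. Y = 1/R + 1/(jωL)
Y = (0.000388 − j4.44e-05) S
|Y| = 0.000390 S → |Z| = 1/|Y| = 2560 Ω, ∠Z = −∠Y = 6.54°
I = V/|Z| = 948 μA
P = VI cos φ = 2.43 × 0.000948 × cos(6.54°) = 2.29 mW

2.29 mW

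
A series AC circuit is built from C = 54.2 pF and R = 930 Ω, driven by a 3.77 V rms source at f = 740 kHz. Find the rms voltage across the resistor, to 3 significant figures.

ω = 2πf = 4.65e+06 rad/s
X_C = 1/(ωC) = 3970 Ω
Z = 930 − j3970 Ω
|Z| = √(930² + 3970²) = 4080 Ω
I = V/|Z| = 925 μA
V_R = I·|Z_R| = 0.000925 × 930 = 0.860 V

0.860 V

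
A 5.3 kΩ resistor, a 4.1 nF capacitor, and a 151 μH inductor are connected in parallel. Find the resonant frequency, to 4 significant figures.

202.3 kHz

ω₀ = 1/√(LC) = 1/√(0.000151 × 4.1e-09) = 1.271e+06 rad/s
f₀ = ω₀/(2π) = 202.3 kHz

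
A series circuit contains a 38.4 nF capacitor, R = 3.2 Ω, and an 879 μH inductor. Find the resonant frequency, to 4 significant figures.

27.39 kHz

ω₀ = 1/√(LC) = 1/√(0.000879 × 3.84e-08) = 172100 rad/s
f₀ = ω₀/(2π) = 27.39 kHz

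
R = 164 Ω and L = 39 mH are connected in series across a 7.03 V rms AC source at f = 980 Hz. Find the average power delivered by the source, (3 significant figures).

95.8 mW

ω = 2πf = 6158 rad/s
X_L = ωL = 240 Ω
Z = 164 + j240 Ω
|Z| = √(164² + 240²) = 291 Ω
∠Z = arctan(240/164) = 55.7°
I = V/|Z| = 24.2 mA
P = VI cos φ = 7.03 × 0.0242 × cos(55.7°) = 95.8 mW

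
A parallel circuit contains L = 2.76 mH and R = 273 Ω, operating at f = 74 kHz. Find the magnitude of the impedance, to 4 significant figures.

ω = 2πf = 465000 rad/s
X_L = ωL = 1283 Ω
Parallel: admittances add. Y = 1/R + 1/(jωL)
Y = (0.003663 − j0.0007793) S
|Y| = 0.003745 S → |Z| = 1/|Y| = 267.0 Ω, ∠Z = −∠Y = 12.01°

267.0 Ω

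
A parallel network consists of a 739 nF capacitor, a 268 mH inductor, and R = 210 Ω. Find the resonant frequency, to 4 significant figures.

ω₀ = 1/√(LC) = 1/√(0.268 × 7.39e-07) = 2247 rad/s
f₀ = ω₀/(2π) = 357.6 Hz

357.6 Hz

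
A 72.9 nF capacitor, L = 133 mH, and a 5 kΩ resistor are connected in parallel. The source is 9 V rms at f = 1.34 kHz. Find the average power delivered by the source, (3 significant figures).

ω = 2πf = 8419 rad/s
X_L = ωL = 1120 Ω
X_C = 1/(ωC) = 1630 Ω
Parallel: admittances add. Y = 1/R + 1/(jωL) + jωC
Y = (0.000200 − j0.000279) S
|Y| = 0.000343 S → |Z| = 1/|Y| = 2910 Ω, ∠Z = −∠Y = 54.4°
I = V/|Z| = 3.09 mA
P = VI cos φ = 9 × 0.00309 × cos(54.4°) = 16.2 mW

16.2 mW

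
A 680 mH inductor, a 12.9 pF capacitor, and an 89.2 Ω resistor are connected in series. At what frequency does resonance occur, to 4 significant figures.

ω₀ = 1/√(LC) = 1/√(0.68 × 1.29e-11) = 337600 rad/s
f₀ = ω₀/(2π) = 53.74 kHz

53.74 kHz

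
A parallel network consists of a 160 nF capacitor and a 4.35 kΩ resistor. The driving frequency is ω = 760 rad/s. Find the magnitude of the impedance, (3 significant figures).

3850 Ω

X_C = 1/(ωC) = 8220 Ω
Parallel: admittances add. Y = 1/R + jωC
Y = (0.000230 + j0.000122) S
|Y| = 0.000260 S → |Z| = 1/|Y| = 3850 Ω, ∠Z = −∠Y = -27.9°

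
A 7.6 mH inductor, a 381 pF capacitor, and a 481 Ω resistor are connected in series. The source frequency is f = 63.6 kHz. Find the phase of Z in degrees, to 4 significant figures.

ω = 2πf = 399600 rad/s
X_L = ωL = 3037 Ω
X_C = 1/(ωC) = 6568 Ω
Net reactance X = X_L − X_C = -3531 Ω
Z = 481.0 − j3531 Ω
|Z| = √(481.0² + 3531²) = 3564 Ω
∠Z = arctan(-3531/481.0) = -82.24°

-82.24°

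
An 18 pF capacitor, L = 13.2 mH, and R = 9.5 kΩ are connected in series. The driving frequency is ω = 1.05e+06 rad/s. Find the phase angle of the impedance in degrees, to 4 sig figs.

X_L = ωL = 13860 Ω
X_C = 1/(ωC) = 52910 Ω
Net reactance X = X_L − X_C = -39050 Ω
Z = 9500 − j39050 Ω
|Z| = √(9500² + 39050²) = 40190 Ω
∠Z = arctan(-39050/9500) = -76.33°

-76.33°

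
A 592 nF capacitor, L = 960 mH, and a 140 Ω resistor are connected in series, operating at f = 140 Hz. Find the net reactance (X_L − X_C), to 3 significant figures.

ω = 2πf = 879.6 rad/s
X_L = ωL = 844 Ω
X_C = 1/(ωC) = 1920 Ω
X = 844 − 1920 = -1080 Ω

-1080 Ω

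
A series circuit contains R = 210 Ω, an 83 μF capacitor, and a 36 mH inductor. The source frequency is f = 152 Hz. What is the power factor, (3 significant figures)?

0.995

ω = 2πf = 955.0 rad/s
X_L = ωL = 34.4 Ω
X_C = 1/(ωC) = 12.6 Ω
Net reactance X = X_L − X_C = 21.8 Ω
Z = 210 + j21.8 Ω
|Z| = √(210² + 21.8²) = 211 Ω
∠Z = arctan(21.8/210) = 5.92°
cos φ = cos(5.92°) = 0.995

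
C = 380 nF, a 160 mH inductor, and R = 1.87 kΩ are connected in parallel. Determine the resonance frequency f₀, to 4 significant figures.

ω₀ = 1/√(LC) = 1/√(0.16 × 3.8e-07) = 4056 rad/s
f₀ = ω₀/(2π) = 645.5 Hz

645.5 Hz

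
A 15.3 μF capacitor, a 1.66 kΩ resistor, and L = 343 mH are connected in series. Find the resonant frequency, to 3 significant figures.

ω₀ = 1/√(LC) = 1/√(0.343 × 1.53e-05) = 436.5 rad/s
f₀ = ω₀/(2π) = 69.5 Hz

69.5 Hz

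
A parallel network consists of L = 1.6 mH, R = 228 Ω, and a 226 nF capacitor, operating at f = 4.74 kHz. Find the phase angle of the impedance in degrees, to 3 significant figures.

72.9°

ω = 2πf = 29780 rad/s
X_L = ωL = 47.7 Ω
X_C = 1/(ωC) = 149 Ω
Parallel: admittances add. Y = 1/R + 1/(jωL) + jωC
Y = (0.00439 − j0.0143) S
|Y| = 0.0149 S → |Z| = 1/|Y| = 67.0 Ω, ∠Z = −∠Y = 72.9°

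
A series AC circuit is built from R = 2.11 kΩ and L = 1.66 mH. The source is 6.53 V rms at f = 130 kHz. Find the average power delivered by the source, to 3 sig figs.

14.3 mW

ω = 2πf = 816800 rad/s
X_L = ωL = 1360 Ω
Z = 2110 + j1360 Ω
|Z| = √(2110² + 1360²) = 2510 Ω
∠Z = arctan(1360/2110) = 32.7°
I = V/|Z| = 2.60 mA
P = VI cos φ = 6.53 × 0.00260 × cos(32.7°) = 14.3 mW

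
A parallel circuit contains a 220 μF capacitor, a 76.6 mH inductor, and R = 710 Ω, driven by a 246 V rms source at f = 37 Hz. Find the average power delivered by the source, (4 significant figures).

85.23 W

ω = 2πf = 232.5 rad/s
X_L = ωL = 17.81 Ω
X_C = 1/(ωC) = 19.55 Ω
Parallel: admittances add. Y = 1/R + 1/(jωL) + jωC
Y = (0.001408 − j0.005010) S
|Y| = 0.005204 S → |Z| = 1/|Y| = 192.2 Ω, ∠Z = −∠Y = 74.30°
I = V/|Z| = 1.280 A
P = VI cos φ = 246 × 1.280 × cos(74.30°) = 85.23 W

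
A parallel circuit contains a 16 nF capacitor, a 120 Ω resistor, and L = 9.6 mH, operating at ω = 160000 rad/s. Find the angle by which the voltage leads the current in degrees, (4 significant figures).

-12.90°

X_L = ωL = 1536 Ω
X_C = 1/(ωC) = 390.6 Ω
Parallel: admittances add. Y = 1/R + 1/(jωL) + jωC
Y = (0.008333 + j0.001909) S
|Y| = 0.008549 S → |Z| = 1/|Y| = 117.0 Ω, ∠Z = −∠Y = -12.90°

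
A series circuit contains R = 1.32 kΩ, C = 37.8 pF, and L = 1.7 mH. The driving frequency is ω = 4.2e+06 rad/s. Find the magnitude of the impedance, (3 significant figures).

X_L = ωL = 7140 Ω
X_C = 1/(ωC) = 6300 Ω
Net reactance X = X_L − X_C = 841 Ω
Z = 1320 + j841 Ω
|Z| = √(1320² + 841²) = 1570 Ω

1570 Ω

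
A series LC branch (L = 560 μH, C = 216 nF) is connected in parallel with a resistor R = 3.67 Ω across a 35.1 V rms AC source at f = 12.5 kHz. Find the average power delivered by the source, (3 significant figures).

ω = 2πf = 78540 rad/s
X_L = ωL = 44.0 Ω
X_C = 1/(ωC) = 58.9 Ω
Branch 1: Z₁ = R = 3.67 Ω
Branch 2 (series LC): Z₂ = j(X_L − X_C) = −j15.0 Ω
Parallel: Z = Z₁Z₂/(Z₁+Z₂), |Z| = 3.56 Ω, ∠Z = -13.8°
I = V/|Z| = 9.85 A
P = VI cos φ = 35.1 × 9.85 × cos(-13.8°) = 336 W

336 W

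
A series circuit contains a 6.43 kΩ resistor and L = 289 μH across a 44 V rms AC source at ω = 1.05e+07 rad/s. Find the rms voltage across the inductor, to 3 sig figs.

18.8 V

X_L = ωL = 3030 Ω
Z = 6430 + j3030 Ω
|Z| = √(6430² + 3030²) = 7110 Ω
I = V/|Z| = 6.19 mA
V_L = I·|Z_L| = 0.00619 × 3030 = 18.8 V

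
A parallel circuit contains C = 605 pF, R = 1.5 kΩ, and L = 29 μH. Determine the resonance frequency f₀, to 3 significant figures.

1.20 MHz

ω₀ = 1/√(LC) = 1/√(2.9e-05 × 6.05e-10) = 7.55e+06 rad/s
f₀ = ω₀/(2π) = 1.20 MHz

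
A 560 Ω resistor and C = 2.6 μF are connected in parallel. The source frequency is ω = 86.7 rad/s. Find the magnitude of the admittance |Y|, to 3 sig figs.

1.80 mS

X_C = 1/(ωC) = 4440 Ω
Parallel: admittances add. Y = 1/R + jωC
Y = (0.00179 + j0.000225) S
|Y| = 0.00180 S → |Z| = 1/|Y| = 556 Ω, ∠Z = −∠Y = -7.19°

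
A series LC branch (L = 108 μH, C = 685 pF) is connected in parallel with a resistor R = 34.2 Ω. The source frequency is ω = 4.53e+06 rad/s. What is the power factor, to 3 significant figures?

X_L = ωL = 489 Ω
X_C = 1/(ωC) = 322 Ω
Branch 1: Z₁ = R = 34.2 Ω
Branch 2 (series LC): Z₂ = j(X_L − X_C) = j167 Ω
Parallel: Z = Z₁Z₂/(Z₁+Z₂), |Z| = 33.5 Ω, ∠Z = 11.6°
cos φ = cos(11.6°) = 0.980

0.980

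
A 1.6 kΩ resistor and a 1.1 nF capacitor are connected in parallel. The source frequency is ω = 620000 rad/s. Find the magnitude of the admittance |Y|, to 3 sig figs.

X_C = 1/(ωC) = 1470 Ω
Parallel: admittances add. Y = 1/R + jωC
Y = (0.000625 + j0.000682) S
|Y| = 0.000925 S → |Z| = 1/|Y| = 1080 Ω, ∠Z = −∠Y = -47.5°

925 μS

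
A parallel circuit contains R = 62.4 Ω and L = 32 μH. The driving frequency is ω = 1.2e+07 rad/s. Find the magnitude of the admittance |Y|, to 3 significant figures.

16.2 mS

X_L = ωL = 384 Ω
Parallel: admittances add. Y = 1/R + 1/(jωL)
Y = (0.0160 − j0.00260) S
|Y| = 0.0162 S → |Z| = 1/|Y| = 61.6 Ω, ∠Z = −∠Y = 9.23°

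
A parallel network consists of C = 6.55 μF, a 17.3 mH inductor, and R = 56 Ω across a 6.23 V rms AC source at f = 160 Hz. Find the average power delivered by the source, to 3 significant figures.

693 mW

ω = 2πf = 1005 rad/s
X_L = ωL = 17.4 Ω
X_C = 1/(ωC) = 152 Ω
Parallel: admittances add. Y = 1/R + 1/(jωL) + jωC
Y = (0.0179 − j0.0509) S
|Y| = 0.0540 S → |Z| = 1/|Y| = 18.5 Ω, ∠Z = −∠Y = 70.7°
I = V/|Z| = 336 mA
P = VI cos φ = 6.23 × 0.336 × cos(70.7°) = 693 mW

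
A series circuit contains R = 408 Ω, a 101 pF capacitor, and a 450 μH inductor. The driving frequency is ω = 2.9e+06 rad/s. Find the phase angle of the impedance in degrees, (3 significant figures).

X_L = ωL = 1300 Ω
X_C = 1/(ωC) = 3410 Ω
Net reactance X = X_L − X_C = -2110 Ω
Z = 408 − j2110 Ω
|Z| = √(408² + 2110²) = 2150 Ω
∠Z = arctan(-2110/408) = -79.1°

-79.1°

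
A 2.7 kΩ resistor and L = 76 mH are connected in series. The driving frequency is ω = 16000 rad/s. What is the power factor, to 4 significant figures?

X_L = ωL = 1216 Ω
Z = 2700 + j1216 Ω
|Z| = √(2700² + 1216²) = 2961 Ω
∠Z = arctan(1216/2700) = 24.25°
cos φ = cos(24.25°) = 0.9118

0.9118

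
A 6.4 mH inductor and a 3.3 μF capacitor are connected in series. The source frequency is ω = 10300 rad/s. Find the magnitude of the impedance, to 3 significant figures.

X_L = ωL = 65.9 Ω
X_C = 1/(ωC) = 29.4 Ω
Net reactance X = X_L − X_C = 36.5 Ω
Z = j36.5 Ω
|Z| = √(0² + 36.5²) = 36.5 Ω

36.5 Ω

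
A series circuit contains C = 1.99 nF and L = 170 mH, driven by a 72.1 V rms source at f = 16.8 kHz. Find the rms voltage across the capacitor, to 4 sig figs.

26.03 V

ω = 2πf = 105600 rad/s
X_L = ωL = 17940 Ω
X_C = 1/(ωC) = 4761 Ω
Net reactance X = X_L − X_C = 13180 Ω
Z = j13180 Ω
|Z| = √(0² + 13180²) = 13180 Ω
I = V/|Z| = 5.469 mA
V_C = I·|Z_C| = 0.005469 × 4761 = 26.03 V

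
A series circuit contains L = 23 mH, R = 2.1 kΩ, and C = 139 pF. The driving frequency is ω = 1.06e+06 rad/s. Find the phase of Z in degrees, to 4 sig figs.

X_L = ωL = 24380 Ω
X_C = 1/(ωC) = 6787 Ω
Net reactance X = X_L − X_C = 17590 Ω
Z = 2100 + j17590 Ω
|Z| = √(2100² + 17590²) = 17720 Ω
∠Z = arctan(17590/2100) = 83.19°

83.19°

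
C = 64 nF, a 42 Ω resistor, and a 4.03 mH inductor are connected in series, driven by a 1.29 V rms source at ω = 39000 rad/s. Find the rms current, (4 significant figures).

5.221 mA

X_L = ωL = 157.2 Ω
X_C = 1/(ωC) = 400.6 Ω
Net reactance X = X_L − X_C = -243.5 Ω
Z = 42.00 − j243.5 Ω
|Z| = √(42.00² + 243.5²) = 247.1 Ω
I = V/|Z| = 1.29/247.1 = 5.221 mA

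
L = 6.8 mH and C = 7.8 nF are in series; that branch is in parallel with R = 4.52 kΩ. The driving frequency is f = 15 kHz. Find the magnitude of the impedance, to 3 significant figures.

ω = 2πf = 94250 rad/s
X_L = ωL = 641 Ω
X_C = 1/(ωC) = 1360 Ω
Branch 1: Z₁ = R = 4520 Ω
Branch 2 (series LC): Z₂ = j(X_L − X_C) = −j719 Ω
Parallel: Z = Z₁Z₂/(Z₁+Z₂), |Z| = 710 Ω, ∠Z = -81.0°

710 Ω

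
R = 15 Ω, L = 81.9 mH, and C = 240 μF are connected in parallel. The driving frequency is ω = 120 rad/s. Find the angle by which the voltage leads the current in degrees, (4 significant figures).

X_L = ωL = 9.828 Ω
X_C = 1/(ωC) = 34.72 Ω
Parallel: admittances add. Y = 1/R + 1/(jωL) + jωC
Y = (0.06667 − j0.07295) S
|Y| = 0.09882 S → |Z| = 1/|Y| = 10.12 Ω, ∠Z = −∠Y = 47.58°

47.58°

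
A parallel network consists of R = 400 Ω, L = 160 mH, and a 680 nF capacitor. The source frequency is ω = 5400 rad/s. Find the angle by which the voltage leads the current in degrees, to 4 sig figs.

-45.17°

X_L = ωL = 864.0 Ω
X_C = 1/(ωC) = 272.3 Ω
Parallel: admittances add. Y = 1/R + 1/(jωL) + jωC
Y = (0.002500 + j0.002515) S
|Y| = 0.003546 S → |Z| = 1/|Y| = 282.0 Ω, ∠Z = −∠Y = -45.17°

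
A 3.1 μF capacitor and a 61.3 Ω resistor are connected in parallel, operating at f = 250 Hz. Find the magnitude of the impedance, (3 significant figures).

58.7 Ω

ω = 2πf = 1571 rad/s
X_C = 1/(ωC) = 205 Ω
Parallel: admittances add. Y = 1/R + jωC
Y = (0.0163 + j0.00487) S
|Y| = 0.0170 S → |Z| = 1/|Y| = 58.7 Ω, ∠Z = −∠Y = -16.6°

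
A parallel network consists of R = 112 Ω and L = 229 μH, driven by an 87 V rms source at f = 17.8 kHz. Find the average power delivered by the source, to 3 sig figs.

67.6 W

ω = 2πf = 111800 rad/s
X_L = ωL = 25.6 Ω
Parallel: admittances add. Y = 1/R + 1/(jωL)
Y = (0.00893 − j0.0390) S
|Y| = 0.0401 S → |Z| = 1/|Y| = 25.0 Ω, ∠Z = −∠Y = 77.1°
I = V/|Z| = 3.48 A
P = VI cos φ = 87 × 3.48 × cos(77.1°) = 67.6 W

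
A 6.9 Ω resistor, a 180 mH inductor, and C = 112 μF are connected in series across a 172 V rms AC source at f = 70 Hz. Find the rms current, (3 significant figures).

ω = 2πf = 439.8 rad/s
X_L = ωL = 79.2 Ω
X_C = 1/(ωC) = 20.3 Ω
Net reactance X = X_L − X_C = 58.9 Ω
Z = 6.90 + j58.9 Ω
|Z| = √(6.90² + 58.9²) = 59.3 Ω
I = V/|Z| = 172/59.3 = 2.90 A

2.90 A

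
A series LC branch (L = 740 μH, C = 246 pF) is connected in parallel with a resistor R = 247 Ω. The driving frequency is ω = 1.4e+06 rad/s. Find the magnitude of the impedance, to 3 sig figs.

245 Ω

X_L = ωL = 1040 Ω
X_C = 1/(ωC) = 2900 Ω
Branch 1: Z₁ = R = 247 Ω
Branch 2 (series LC): Z₂ = j(X_L − X_C) = −j1870 Ω
Parallel: Z = Z₁Z₂/(Z₁+Z₂), |Z| = 245 Ω, ∠Z = -7.53°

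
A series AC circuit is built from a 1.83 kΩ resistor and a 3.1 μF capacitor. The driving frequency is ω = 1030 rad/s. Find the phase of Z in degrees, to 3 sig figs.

X_C = 1/(ωC) = 313 Ω
Z = 1830 − j313 Ω
|Z| = √(1830² + 313²) = 1860 Ω
∠Z = arctan(-313/1830) = -9.71°

-9.71°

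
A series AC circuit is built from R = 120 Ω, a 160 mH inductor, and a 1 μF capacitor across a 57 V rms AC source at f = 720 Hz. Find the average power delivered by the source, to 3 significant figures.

ω = 2πf = 4524 rad/s
X_L = ωL = 724 Ω
X_C = 1/(ωC) = 221 Ω
Net reactance X = X_L − X_C = 503 Ω
Z = 120 + j503 Ω
|Z| = √(120² + 503²) = 517 Ω
∠Z = arctan(503/120) = 76.6°
I = V/|Z| = 110 mA
P = VI cos φ = 57 × 0.110 × cos(76.6°) = 1.46 W

1.46 W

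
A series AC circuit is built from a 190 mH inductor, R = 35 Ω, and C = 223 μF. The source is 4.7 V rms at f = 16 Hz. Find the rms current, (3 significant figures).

ω = 2πf = 100.5 rad/s
X_L = ωL = 19.1 Ω
X_C = 1/(ωC) = 44.6 Ω
Net reactance X = X_L − X_C = -25.5 Ω
Z = 35.0 − j25.5 Ω
|Z| = √(35.0² + 25.5²) = 43.3 Ω
I = V/|Z| = 4.7/43.3 = 109 mA

109 mA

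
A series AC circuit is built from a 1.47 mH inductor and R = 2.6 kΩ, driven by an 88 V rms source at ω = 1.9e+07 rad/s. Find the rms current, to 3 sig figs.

3.14 mA

X_L = ωL = 27900 Ω
Z = 2600 + j27900 Ω
|Z| = √(2600² + 27900²) = 28100 Ω
I = V/|Z| = 88/28100 = 3.14 mA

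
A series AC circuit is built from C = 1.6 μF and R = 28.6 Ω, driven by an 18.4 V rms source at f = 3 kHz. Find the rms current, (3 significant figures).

420 mA

ω = 2πf = 18850 rad/s
X_C = 1/(ωC) = 33.2 Ω
Z = 28.6 − j33.2 Ω
|Z| = √(28.6² + 33.2²) = 43.8 Ω
I = V/|Z| = 18.4/43.8 = 420 mA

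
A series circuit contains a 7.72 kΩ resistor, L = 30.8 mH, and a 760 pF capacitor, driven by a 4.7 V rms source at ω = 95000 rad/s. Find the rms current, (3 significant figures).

351 μA

X_L = ωL = 2930 Ω
X_C = 1/(ωC) = 13900 Ω
Net reactance X = X_L − X_C = -10900 Ω
Z = 7720 − j10900 Ω
|Z| = √(7720² + 10900²) = 13400 Ω
I = V/|Z| = 4.7/13400 = 351 μA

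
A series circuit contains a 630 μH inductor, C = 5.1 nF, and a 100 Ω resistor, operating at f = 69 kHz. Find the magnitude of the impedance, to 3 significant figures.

ω = 2πf = 433500 rad/s
X_L = ωL = 273 Ω
X_C = 1/(ωC) = 452 Ω
Net reactance X = X_L − X_C = -179 Ω
Z = 100 − j179 Ω
|Z| = √(100² + 179²) = 205 Ω

205 Ω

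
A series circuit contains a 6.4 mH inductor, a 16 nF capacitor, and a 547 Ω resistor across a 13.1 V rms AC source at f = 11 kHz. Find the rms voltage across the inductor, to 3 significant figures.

ω = 2πf = 69120 rad/s
X_L = ωL = 442 Ω
X_C = 1/(ωC) = 904 Ω
Net reactance X = X_L − X_C = -462 Ω
Z = 547 − j462 Ω
|Z| = √(547² + 462²) = 716 Ω
I = V/|Z| = 18.3 mA
V_L = I·|Z_L| = 0.0183 × 442 = 8.09 V

8.09 V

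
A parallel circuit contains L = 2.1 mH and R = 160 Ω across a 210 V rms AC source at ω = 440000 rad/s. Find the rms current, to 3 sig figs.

1.33 A

X_L = ωL = 924 Ω
Parallel: admittances add. Y = 1/R + 1/(jωL)
Y = (0.00625 − j0.00108) S
|Y| = 0.00634 S → |Z| = 1/|Y| = 158 Ω, ∠Z = −∠Y = 9.82°
I = V/|Z| = 210/158 = 1.33 A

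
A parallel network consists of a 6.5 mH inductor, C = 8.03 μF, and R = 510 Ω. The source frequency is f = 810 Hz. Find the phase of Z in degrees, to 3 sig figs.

ω = 2πf = 5089 rad/s
X_L = ωL = 33.1 Ω
X_C = 1/(ωC) = 24.5 Ω
Parallel: admittances add. Y = 1/R + 1/(jωL) + jωC
Y = (0.00196 + j0.0106) S
|Y| = 0.0108 S → |Z| = 1/|Y| = 92.4 Ω, ∠Z = −∠Y = -79.6°

-79.6°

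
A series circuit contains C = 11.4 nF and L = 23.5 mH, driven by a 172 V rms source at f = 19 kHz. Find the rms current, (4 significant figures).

ω = 2πf = 119400 rad/s
X_L = ωL = 2805 Ω
X_C = 1/(ωC) = 734.8 Ω
Net reactance X = X_L − X_C = 2071 Ω
Z = j2071 Ω
|Z| = √(0² + 2071²) = 2071 Ω
I = V/|Z| = 172/2071 = 83.07 mA

83.07 mA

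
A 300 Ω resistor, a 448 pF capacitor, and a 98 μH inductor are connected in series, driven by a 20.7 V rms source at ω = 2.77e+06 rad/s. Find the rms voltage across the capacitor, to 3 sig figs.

27.2 V

X_L = ωL = 271 Ω
X_C = 1/(ωC) = 806 Ω
Net reactance X = X_L − X_C = -534 Ω
Z = 300 − j534 Ω
|Z| = √(300² + 534²) = 613 Ω
I = V/|Z| = 33.8 mA
V_C = I·|Z_C| = 0.0338 × 806 = 27.2 V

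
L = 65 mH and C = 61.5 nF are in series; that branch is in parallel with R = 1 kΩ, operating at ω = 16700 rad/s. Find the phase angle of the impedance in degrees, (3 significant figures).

83.6°

X_L = ωL = 1090 Ω
X_C = 1/(ωC) = 974 Ω
Branch 1: Z₁ = R = 1000 Ω
Branch 2 (series LC): Z₂ = j(X_L − X_C) = j112 Ω
Parallel: Z = Z₁Z₂/(Z₁+Z₂), |Z| = 111 Ω, ∠Z = 83.6°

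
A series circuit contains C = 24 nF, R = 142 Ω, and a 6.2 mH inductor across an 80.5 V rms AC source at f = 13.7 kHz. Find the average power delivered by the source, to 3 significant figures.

40.7 W

ω = 2πf = 86080 rad/s
X_L = ωL = 534 Ω
X_C = 1/(ωC) = 484 Ω
Net reactance X = X_L − X_C = 49.6 Ω
Z = 142 + j49.6 Ω
|Z| = √(142² + 49.6²) = 150 Ω
∠Z = arctan(49.6/142) = 19.3°
I = V/|Z| = 535 mA
P = VI cos φ = 80.5 × 0.535 × cos(19.3°) = 40.7 W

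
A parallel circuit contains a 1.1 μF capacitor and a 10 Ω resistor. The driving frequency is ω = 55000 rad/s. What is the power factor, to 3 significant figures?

X_C = 1/(ωC) = 16.5 Ω
Parallel: admittances add. Y = 1/R + jωC
Y = (0.100 + j0.0605) S
|Y| = 0.117 S → |Z| = 1/|Y| = 8.56 Ω, ∠Z = −∠Y = -31.2°
cos φ = cos(-31.2°) = 0.856

0.856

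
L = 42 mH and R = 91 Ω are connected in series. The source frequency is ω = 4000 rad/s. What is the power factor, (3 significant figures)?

X_L = ωL = 168 Ω
Z = 91.0 + j168 Ω
|Z| = √(91.0² + 168²) = 191 Ω
∠Z = arctan(168/91.0) = 61.6°
cos φ = cos(61.6°) = 0.476

0.476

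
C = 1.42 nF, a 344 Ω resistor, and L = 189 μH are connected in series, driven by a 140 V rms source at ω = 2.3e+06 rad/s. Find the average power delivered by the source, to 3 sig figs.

50.0 W

X_L = ωL = 435 Ω
X_C = 1/(ωC) = 306 Ω
Net reactance X = X_L − X_C = 129 Ω
Z = 344 + j129 Ω
|Z| = √(344² + 129²) = 367 Ω
∠Z = arctan(129/344) = 20.5°
I = V/|Z| = 381 mA
P = VI cos φ = 140 × 0.381 × cos(20.5°) = 50.0 W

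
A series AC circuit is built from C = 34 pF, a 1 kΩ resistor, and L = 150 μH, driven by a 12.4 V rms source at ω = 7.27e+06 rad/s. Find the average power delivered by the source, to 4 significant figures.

X_L = ωL = 1090 Ω
X_C = 1/(ωC) = 4046 Ω
Net reactance X = X_L − X_C = -2955 Ω
Z = 1000 − j2955 Ω
|Z| = √(1000² + 2955²) = 3120 Ω
∠Z = arctan(-2955/1000) = -71.30°
I = V/|Z| = 3.975 mA
P = VI cos φ = 12.4 × 0.003975 × cos(-71.30°) = 15.80 mW

15.80 mW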